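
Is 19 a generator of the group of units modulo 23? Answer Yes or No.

φ(23) = 23 − 1 = 22 = 2 · 11.
It suffices to check that the order of 19 is not a proper divisor of 22: compute 19^(22/q) for q ∈ {2, 11}.
19^11 ≡ 22 (mod 23)  [q = 2: ≢ 1 ✓]
19^2 ≡ 16 (mod 23)  [q = 11: ≢ 1 ✓]
None equal 1, so ord_23(19) = 22: 19 is a primitive root.

Yes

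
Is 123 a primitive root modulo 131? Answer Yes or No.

φ(131) = 131 − 1 = 130 = 2 · 5 · 13.
Test 123^(130/q) mod 131 for each prime factor q of 130:
123^65 ≡ 1 (mod 131)  [q = 2: ≡ 1 ✗]
123^26 ≡ 61 (mod 131)  [q = 5: ≢ 1 ✓]
123^10 ≡ 62 (mod 131)  [q = 13: ≢ 1 ✓]
123^65 ≡ 1 shows ord(123) | 65, strictly less than φ(131); not a primitive root.

No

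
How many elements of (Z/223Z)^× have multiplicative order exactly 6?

2

φ(223) = 223 − 1 = 222 = 2 · 3 · 37.
Since (Z/223Z)^× is cyclic of order 222, the number of elements of order d is φ(d) when d | 222 and 0 otherwise.
6 = 2 · 3 divides 222, and φ(6) = 2.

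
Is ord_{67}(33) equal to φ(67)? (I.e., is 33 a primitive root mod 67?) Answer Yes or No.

No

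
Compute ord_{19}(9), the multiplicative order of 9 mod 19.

9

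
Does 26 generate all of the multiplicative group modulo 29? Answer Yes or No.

Yes

φ(29) = 29 − 1 = 28 = 2^2 · 7.
Test 26^(28/q) mod 29 for each prime factor q of 28:
26^14 ≡ 28 (mod 29)  [q = 2: ≢ 1 ✓]
26^4 ≡ 23 (mod 29)  [q = 7: ≢ 1 ✓]
Every test exponent gives a nontrivial residue, hence 26 generates the full group.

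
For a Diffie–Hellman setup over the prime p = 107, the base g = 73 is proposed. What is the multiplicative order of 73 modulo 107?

106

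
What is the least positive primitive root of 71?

7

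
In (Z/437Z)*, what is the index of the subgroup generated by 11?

6

ord(11) | φ(437) = φ(19·23) = (19−1)·(23−1) = 18·22 = 396 = 2^2 · 3^2 · 11.
Divisors of 396: 1, 2, 3, 4, 6, 9, 11, 12, 18, 22, 33, 36, 44, 66, 99, 132, 198, 396.
Test each divisor d:
11^1 ≡ 11 (mod 437)
11^2 ≡ 121 (mod 437)
11^3 ≡ 20 (mod 437)
11^4 ≡ 220 (mod 437)
11^6 ≡ 400 (mod 437)
11^9 ≡ 134 (mod 437)
11^11 ≡ 45 (mod 437)
11^12 ≡ 58 (mod 437)
11^18 ≡ 39 (mod 437)
11^22 ≡ 277 (mod 437)
11^33 ≡ 229 (mod 437)
11^36 ≡ 210 (mod 437)
11^44 ≡ 254 (mod 437)
11^66 ≡ 1 (mod 437) ✓
So ord_437(11) = 66, hence |⟨11⟩| = 66.
Index = |(Z/437Z)^×| / |⟨11⟩| = 396 / 66 = 6.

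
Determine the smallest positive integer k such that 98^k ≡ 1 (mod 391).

By Lagrange's theorem, ord_391(98) divides φ(391) = φ(17·23) = (17−1)·(23−1) = 16·22 = 352 = 2^5 · 11.
Divisors of 352: 1, 2, 4, 8, 11, 16, 22, 32, 44, 88, 176, 352.
Compute 98^d (mod 391) for the divisors d until we hit 1:
98^1 ≡ 98
98^2 ≡ 220
98^4 ≡ 307
98^8 ≡ 18
98^11 ≡ 208
98^16 ≡ 324
98^22 ≡ 254
98^32 ≡ 188
98^44 ≡ 1
The smallest such exponent is 44, so the order of 98 is 44.

44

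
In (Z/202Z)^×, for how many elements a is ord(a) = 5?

4

φ(202) = φ(2)·φ(101) = 1·100 = 100 = 2^2 · 5^2.
In a cyclic group of order 100, there are φ(d) elements of order d for each divisor d of 100, and zero for non-divisors.
5 | 100, and φ(5) = 5 − 1 = 4.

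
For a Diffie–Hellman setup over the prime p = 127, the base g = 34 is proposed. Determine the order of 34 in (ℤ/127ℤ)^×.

ord(34) | φ(127) = 127 − 1 = 126 = 2 · 3^2 · 7.
Divisors of 126: 1, 2, 3, 6, 7, 9, 14, 18, 21, 42, 63, 126.
Test each divisor d:
34^1 ≡ 34 (mod 127)
34^2 ≡ 13 (mod 127)
34^3 ≡ 61 (mod 127)
34^6 ≡ 38 (mod 127)
34^7 ≡ 22 (mod 127)
34^9 ≡ 32 (mod 127)
34^14 ≡ 103 (mod 127)
34^18 ≡ 8 (mod 127)
34^21 ≡ 107 (mod 127)
34^42 ≡ 19 (mod 127)
34^63 ≡ 1 (mod 127) ✓
The smallest such exponent is 63, so the order of 34 is 63.

63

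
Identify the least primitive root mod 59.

2

φ(59) = 59 − 1 = 58 = 2 · 29.
Test candidates g = 2, 3, … against the prime factors q ∈ {2, 29} of φ(59): g is a generator iff g^(58/q) ≢ 1 for every such q.
g = 2: 2^29 ≡ 58; 2^2 ≡ 4 — none is 1, so 2 is a primitive root.
Hence the least primitive root of 59 is 2.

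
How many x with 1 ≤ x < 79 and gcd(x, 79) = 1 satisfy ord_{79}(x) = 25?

φ(79) = 79 − 1 = 78 = 2 · 3 · 13.
(Z/79Z)^× is cyclic (|G| = 78); a cyclic group of order m has exactly φ(d) elements of each order d | m, and none otherwise.
25 does not divide 78, so no element of (Z/79Z)^× has order 25.

0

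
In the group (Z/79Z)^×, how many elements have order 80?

0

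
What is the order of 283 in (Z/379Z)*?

Since 283 ∈ (Z/379Z)^×, its order divides φ(379) = 379 − 1 = 378 = 2 · 3^3 · 7.
Divisors of 378: 1, 2, 3, 6, 7, 9, 14, 18, 21, 27, 42, 54, 63, 126, 189, 378.
Compute 283^d (mod 379) for the divisors d until we hit 1:
283^1 ≡ 283 (mod 379)
283^2 ≡ 120 (mod 379)
283^3 ≡ 229 (mod 379)
283^6 ≡ 139 (mod 379)
283^7 ≡ 300 (mod 379)
283^9 ≡ 374 (mod 379)
283^14 ≡ 177 (mod 379)
283^18 ≡ 25 (mod 379)
283^21 ≡ 40 (mod 379)
283^27 ≡ 254 (mod 379)
283^42 ≡ 84 (mod 379)
283^54 ≡ 86 (mod 379)
283^63 ≡ 328 (mod 379)
283^126 ≡ 327 (mod 379)
283^189 ≡ 378 (mod 379)
283^378 ≡ 1 (mod 379) ✓
So ord_379(283) = 378.

378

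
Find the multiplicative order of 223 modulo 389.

97

Since 223 ∈ (Z/389Z)^×, its order divides φ(389) = 389 − 1 = 388 = 2^2 · 97.
Divisors of 388: 1, 2, 4, 97, 194, 388.
Compute 223^d (mod 389) for the divisors d until we hit 1:
223^1 ≡ 223 (mod 389)
223^2 ≡ 326 (mod 389)
223^4 ≡ 79 (mod 389)
223^97 ≡ 1 (mod 389) ✓
So ord_389(223) = 97.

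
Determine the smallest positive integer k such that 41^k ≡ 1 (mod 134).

By Lagrange's theorem, ord_134(41) divides φ(134) = φ(2)·φ(67) = 1·66 = 66 = 2 · 3 · 11.
Divisors of 66: 1, 2, 3, 6, 11, 22, 33, 66.
Compute 41^d (mod 134) for the divisors d until we hit 1:
41^1 ≡ 41
41^2 ≡ 73
41^3 ≡ 45
41^6 ≡ 15
41^11 ≡ 97
41^22 ≡ 29
41^33 ≡ 133
41^66 ≡ 1
The smallest such exponent is 66, so the order of 41 is 66.

66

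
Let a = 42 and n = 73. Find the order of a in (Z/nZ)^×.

72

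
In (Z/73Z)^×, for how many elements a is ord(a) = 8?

φ(73) = 73 − 1 = 72 = 2^3 · 3^2.
(Z/73Z)^× is cyclic (|G| = 72); a cyclic group of order m has exactly φ(d) elements of each order d | m, and none otherwise.
8 = 2^3 divides 72, and φ(8) = 4.

4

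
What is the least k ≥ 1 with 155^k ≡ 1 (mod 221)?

8

By Lagrange's theorem, ord_221(155) divides φ(221) = φ(13·17) = (13−1)·(17−1) = 12·16 = 192 = 2^6 · 3.
Divisors of 192: 1, 2, 3, 4, 6, 8, 12, 16, 24, 32, 48, 64, 96, 192.
Check 155^d mod 221 for each divisor in increasing order:
155^1 ≡ 155
155^2 ≡ 157
155^3 ≡ 25
155^4 ≡ 118
155^6 ≡ 183
155^8 ≡ 1
Therefore the multiplicative order of 155 modulo 221 is 8.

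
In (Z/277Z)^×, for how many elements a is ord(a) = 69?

44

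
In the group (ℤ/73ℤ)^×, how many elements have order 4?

φ(73) = 73 − 1 = 72 = 2^3 · 3^2.
In a cyclic group of order 72, there are φ(d) elements of order d for each divisor d of 72, and zero for non-divisors.
4 = 2^2 divides 72, and φ(4) = 2.

2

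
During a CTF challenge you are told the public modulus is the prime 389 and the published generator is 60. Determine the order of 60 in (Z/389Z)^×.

The order of 60 must divide φ(389) = 389 − 1 = 388 = 2^2 · 97.
Divisors of 388: 1, 2, 4, 97, 194, 388.
Compute 60^d (mod 389) for the divisors d until we hit 1:
60^1 ≡ 60 (mod 389)
60^2 ≡ 99 (mod 389)
60^4 ≡ 76 (mod 389)
60^97 ≡ 115 (mod 389)
60^194 ≡ 388 (mod 389)
60^388 ≡ 1 (mod 389) ✓
Hence ord(60) = 388.

388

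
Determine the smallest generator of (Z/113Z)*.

3

φ(113) = 113 − 1 = 112 = 2^4 · 7.
Test candidates g = 2, 3, … against the prime factors q ∈ {2, 7} of φ(113): g is a generator iff g^(112/q) ≢ 1 for every such q.
g = 2: 2^56 ≡ 1 — hits 1, so not a primitive root.
g = 3: 3^56 ≡ 112; 3^16 ≡ 49 — none is 1, so 3 is a primitive root.
So 3 is the smallest generator of (Z/113Z)^×.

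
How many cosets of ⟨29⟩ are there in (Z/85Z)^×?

4

The order of 29 must divide φ(85) = φ(5·17) = (5−1)·(17−1) = 4·16 = 64 = 2^6.
Divisors of 64: 1, 2, 4, 8, 16, 32, 64.
Evaluate successive powers at the divisors of 64:
29^1 ≡ 29 (mod 85)
29^2 ≡ 76 (mod 85)
29^4 ≡ 81 (mod 85)
29^8 ≡ 16 (mod 85)
29^16 ≡ 1 (mod 85) ✓
Thus |⟨29⟩| = ord(29) = 16.
[(Z/85Z)^× : ⟨29⟩] = 64/16 = 4.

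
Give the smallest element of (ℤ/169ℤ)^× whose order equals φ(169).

φ(169) = φ(13^2) = 13·(13−1) = 156 = 2^2 · 3 · 13.
g is a primitive root iff g^(156/q) ≢ 1 (mod 169) for each prime q ∈ {2, 3, 13}.
g = 2: 2^78 ≡ 168; 2^52 ≡ 146; 2^12 ≡ 40 — none is 1, so 2 is a primitive root.
The smallest primitive root modulo 169 is 2.

2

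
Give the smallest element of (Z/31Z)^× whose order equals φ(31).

3

φ(31) = 31 − 1 = 30 = 2 · 3 · 5.
g is a primitive root iff g^(30/q) ≢ 1 (mod 31) for each prime q ∈ {2, 3, 5}.
g = 2: 2^15 ≡ 1 — hits 1, so not a primitive root.
g = 3: 3^15 ≡ 30; 3^10 ≡ 25; 3^6 ≡ 16 — none is 1, so 3 is a primitive root.
So 3 is the smallest generator of (Z/31Z)^×.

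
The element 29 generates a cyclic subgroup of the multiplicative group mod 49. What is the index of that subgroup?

6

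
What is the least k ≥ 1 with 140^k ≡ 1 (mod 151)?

150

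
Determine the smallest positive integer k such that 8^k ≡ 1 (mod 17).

ord(8) | φ(17) = 17 − 1 = 16 = 2^4.
Divisors of 16: 1, 2, 4, 8, 16.
Evaluate successive powers at the divisors of 16:
8^1 ≡ 8 (mod 17)
8^2 ≡ 13 (mod 17)
8^4 ≡ 16 (mod 17)
8^8 ≡ 1 (mod 17) ✓
The smallest such exponent is 8, so the order of 8 is 8.

8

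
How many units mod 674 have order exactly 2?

1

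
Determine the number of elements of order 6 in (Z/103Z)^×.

2

φ(103) = 103 − 1 = 102 = 2 · 3 · 17.
In a cyclic group of order 102, there are φ(d) elements of order d for each divisor d of 102, and zero for non-divisors.
6 = 2 · 3 divides 102, and φ(6) = 2.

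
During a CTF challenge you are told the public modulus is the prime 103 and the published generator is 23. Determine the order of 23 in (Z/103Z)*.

ord(23) | φ(103) = 103 − 1 = 102 = 2 · 3 · 17.
Divisors of 102: 1, 2, 3, 6, 17, 34, 51, 102.
Test each divisor d:
23^1 ≡ 23 (mod 103)
23^2 ≡ 14 (mod 103)
23^3 ≡ 13 (mod 103)
23^6 ≡ 66 (mod 103)
23^17 ≡ 1 (mod 103) ✓
Therefore the multiplicative order of 23 modulo 103 is 17.

17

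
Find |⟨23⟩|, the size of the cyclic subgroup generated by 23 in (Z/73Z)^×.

ord(23) | φ(73) = 73 − 1 = 72 = 2^3 · 3^2.
Divisors of 72: 1, 2, 3, 4, 6, 8, 9, 12, 18, 24, 36, 72.
Evaluate successive powers at the divisors of 72:
23^1 ≡ 23 (mod 73)
23^2 ≡ 18 (mod 73)
23^3 ≡ 49 (mod 73)
23^4 ≡ 32 (mod 73)
23^6 ≡ 65 (mod 73)
23^8 ≡ 2 (mod 73)
23^9 ≡ 46 (mod 73)
23^12 ≡ 64 (mod 73)
23^18 ≡ 72 (mod 73)
23^24 ≡ 8 (mod 73)
23^36 ≡ 1 (mod 73) ✓
The smallest such exponent is 36, so the order of 23 is 36.

36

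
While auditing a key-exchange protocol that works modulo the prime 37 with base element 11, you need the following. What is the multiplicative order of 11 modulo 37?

By Lagrange's theorem, ord_37(11) divides φ(37) = 37 − 1 = 36 = 2^2 · 3^2.
Divisors of 36: 1, 2, 3, 4, 6, 9, 12, 18, 36.
Compute 11^d (mod 37) for the divisors d until we hit 1:
11^1 ≡ 11 (mod 37)
11^2 ≡ 10 (mod 37)
11^3 ≡ 36 (mod 37)
11^4 ≡ 26 (mod 37)
11^6 ≡ 1 (mod 37) ✓
Hence ord(11) = 6.

6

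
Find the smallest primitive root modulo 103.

φ(103) = 103 − 1 = 102 = 2 · 3 · 17.
Test candidates g = 2, 3, … against the prime factors q ∈ {2, 3, 17} of φ(103): g is a generator iff g^(102/q) ≢ 1 for every such q.
g = 2: 2^51 ≡ 1 — hits 1, so not a primitive root.
g = 3: 3^51 ≡ 102; 3^34 ≡ 1 — hits 1, so not a primitive root.
g = 4: 4^51 ≡ 1 — hits 1, so not a primitive root.
g = 5: 5^51 ≡ 102; 5^34 ≡ 56; 5^6 ≡ 72 — none is 1, so 5 is a primitive root.
The smallest primitive root modulo 103 is 5.

5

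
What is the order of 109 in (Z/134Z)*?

22

Since 109 ∈ (Z/134Z)^×, its order divides φ(134) = φ(2)·φ(67) = 1·66 = 66 = 2 · 3 · 11.
Divisors of 66: 1, 2, 3, 6, 11, 22, 33, 66.
Evaluate successive powers at the divisors of 66:
109^1 ≡ 109
109^2 ≡ 89
109^3 ≡ 53
109^6 ≡ 129
109^11 ≡ 133
109^22 ≡ 1
So ord_134(109) = 22.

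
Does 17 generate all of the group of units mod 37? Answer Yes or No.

Yes

φ(37) = 37 − 1 = 36 = 2^2 · 3^2.
Test 17^(36/q) mod 37 for each prime factor q of 36:
17^18 ≡ 36 (mod 37)  [q = 2: ≢ 1 ✓]
17^12 ≡ 26 (mod 37)  [q = 3: ≢ 1 ✓]
Every test exponent gives a nontrivial residue, hence 17 generates the full group.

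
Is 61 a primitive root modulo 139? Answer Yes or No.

Yes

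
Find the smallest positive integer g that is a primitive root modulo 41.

6

φ(41) = 41 − 1 = 40 = 2^3 · 5.
Test candidates g = 2, 3, … against the prime factors q ∈ {2, 5} of φ(41): g is a generator iff g^(40/q) ≢ 1 for every such q.
g = 2: 2^20 ≡ 1 — hits 1, so not a primitive root.
g = 3: 3^20 ≡ 40; 3^8 ≡ 1 — hits 1, so not a primitive root.
g = 4: 4^20 ≡ 1 — hits 1, so not a primitive root.
g = 5: 5^20 ≡ 1 — hits 1, so not a primitive root.
g = 6: 6^20 ≡ 40; 6^8 ≡ 10 — none is 1, so 6 is a primitive root.
The smallest primitive root modulo 41 is 6.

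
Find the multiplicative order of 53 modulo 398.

ord(53) | φ(398) = φ(2)·φ(199) = 1·198 = 198 = 2 · 3^2 · 11.
Divisors of 198: 1, 2, 3, 6, 9, 11, 18, 22, 33, 66, 99, 198.
Compute 53^d (mod 398) for the divisors d until we hit 1:
53^1 ≡ 53 (mod 398)
53^2 ≡ 23 (mod 398)
53^3 ≡ 25 (mod 398)
53^6 ≡ 227 (mod 398)
53^9 ≡ 103 (mod 398)
53^11 ≡ 379 (mod 398)
53^18 ≡ 261 (mod 398)
53^22 ≡ 361 (mod 398)
53^33 ≡ 305 (mod 398)
53^66 ≡ 291 (mod 398)
53^99 ≡ 1 (mod 398) ✓
So ord_398(53) = 99.

99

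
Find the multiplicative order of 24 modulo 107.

106

Since 24 ∈ (Z/107Z)^×, its order divides φ(107) = 107 − 1 = 106 = 2 · 53.
Divisors of 106: 1, 2, 53, 106.
Evaluate successive powers at the divisors of 106:
24^1 ≡ 24 (mod 107)
24^2 ≡ 41 (mod 107)
24^53 ≡ 106 (mod 107)
24^106 ≡ 1 (mod 107) ✓
Hence ord(24) = 106.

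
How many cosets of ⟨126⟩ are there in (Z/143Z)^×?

8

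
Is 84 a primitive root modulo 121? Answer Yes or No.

φ(121) = φ(11^2) = 11·(11−1) = 110 = 2 · 5 · 11.
It suffices to check that the order of 84 is not a proper divisor of 110: compute 84^(110/q) for q ∈ {2, 5, 11}.
84^55 ≡ 120 (mod 121)  [q = 2: ≢ 1 ✓]
84^22 ≡ 27 (mod 121)  [q = 5: ≢ 1 ✓]
84^10 ≡ 12 (mod 121)  [q = 11: ≢ 1 ✓]
Every test exponent gives a nontrivial residue, hence 84 generates the full group.

Yes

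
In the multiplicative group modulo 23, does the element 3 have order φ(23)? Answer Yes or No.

No

φ(23) = 23 − 1 = 22 = 2 · 11.
3 is a primitive root mod 23 iff 3^(φ(23)/q) ≢ 1 for every prime q | φ(23), i.e. q ∈ {2, 11}.
3^11 ≡ 1 (mod 23)  [q = 2: ≡ 1 ✗]
3^2 ≡ 9 (mod 23)  [q = 11: ≢ 1 ✓]
3^11 ≡ 1 shows ord(3) | 11, strictly less than φ(23); not a primitive root.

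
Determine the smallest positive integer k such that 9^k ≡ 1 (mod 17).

The order of 9 must divide φ(17) = 17 − 1 = 16 = 2^4.
Divisors of 16: 1, 2, 4, 8, 16.
Test each divisor d:
9^1 ≡ 9 (mod 17)
9^2 ≡ 13 (mod 17)
9^4 ≡ 16 (mod 17)
9^8 ≡ 1 (mod 17) ✓
So ord_17(9) = 8.

8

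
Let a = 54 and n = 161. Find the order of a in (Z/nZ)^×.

66

The order of 54 must divide φ(161) = φ(7·23) = (7−1)·(23−1) = 6·22 = 132 = 2^2 · 3 · 11.
Divisors of 132: 1, 2, 3, 4, 6, 11, 12, 22, 33, 44, 66, 132.
Evaluate successive powers at the divisors of 132:
54^1 ≡ 54
54^2 ≡ 18
54^3 ≡ 6
54^4 ≡ 2
54^6 ≡ 36
54^11 ≡ 24
54^12 ≡ 8
54^22 ≡ 93
54^33 ≡ 139
54^44 ≡ 116
54^66 ≡ 1
Hence ord(54) = 66.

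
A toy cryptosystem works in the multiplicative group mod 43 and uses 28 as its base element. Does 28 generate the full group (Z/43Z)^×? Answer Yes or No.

Yes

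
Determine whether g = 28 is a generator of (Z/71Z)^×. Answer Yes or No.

Yes

φ(71) = 71 − 1 = 70 = 2 · 5 · 7.
28 is a primitive root mod 71 iff 28^(φ(71)/q) ≢ 1 for every prime q | φ(71), i.e. q ∈ {2, 5, 7}.
28^35 ≡ 70 (mod 71)  [q = 2: ≢ 1 ✓]
28^14 ≡ 57 (mod 71)  [q = 5: ≢ 1 ✓]
28^10 ≡ 30 (mod 71)  [q = 7: ≢ 1 ✓]
All checks pass, so 28 has order 70 and is a primitive root modulo 71.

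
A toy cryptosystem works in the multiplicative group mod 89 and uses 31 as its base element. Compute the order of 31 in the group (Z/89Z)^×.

The order of 31 must divide φ(89) = 89 − 1 = 88 = 2^3 · 11.
Divisors of 88: 1, 2, 4, 8, 11, 22, 44, 88.
Test each divisor d:
31^1 ≡ 31
31^2 ≡ 71
31^4 ≡ 57
31^8 ≡ 45
31^11 ≡ 77
31^22 ≡ 55
31^44 ≡ 88
31^88 ≡ 1
Hence ord(31) = 88.

88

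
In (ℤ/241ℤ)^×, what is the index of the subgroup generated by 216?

12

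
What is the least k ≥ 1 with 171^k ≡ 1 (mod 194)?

96

By Lagrange's theorem, ord_194(171) divides φ(194) = φ(2)·φ(97) = 1·96 = 96 = 2^5 · 3.
Divisors of 96: 1, 2, 3, 4, 6, 8, 12, 16, 24, 32, 48, 96.
Evaluate successive powers at the divisors of 96:
171^1 ≡ 171 (mod 194)
171^2 ≡ 141 (mod 194)
171^3 ≡ 55 (mod 194)
171^4 ≡ 93 (mod 194)
171^6 ≡ 115 (mod 194)
171^8 ≡ 113 (mod 194)
171^12 ≡ 33 (mod 194)
171^16 ≡ 159 (mod 194)
171^24 ≡ 119 (mod 194)
171^32 ≡ 61 (mod 194)
171^48 ≡ 193 (mod 194)
171^96 ≡ 1 (mod 194) ✓
The smallest such exponent is 96, so the order of 171 is 96.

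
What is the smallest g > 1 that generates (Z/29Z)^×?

2

φ(29) = 29 − 1 = 28 = 2^2 · 7.
g is a primitive root iff g^(28/q) ≢ 1 (mod 29) for each prime q ∈ {2, 7}.
g = 2: 2^14 ≡ 28; 2^4 ≡ 16 — none is 1, so 2 is a primitive root.
Hence the least primitive root of 29 is 2.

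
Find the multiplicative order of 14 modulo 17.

By Lagrange's theorem, ord_17(14) divides φ(17) = 17 − 1 = 16 = 2^4.
Divisors of 16: 1, 2, 4, 8, 16.
Test each divisor d:
14^1 ≡ 14 (mod 17)
14^2 ≡ 9 (mod 17)
14^4 ≡ 13 (mod 17)
14^8 ≡ 16 (mod 17)
14^16 ≡ 1 (mod 17) ✓
Hence ord(14) = 16.

16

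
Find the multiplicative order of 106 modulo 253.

110

Since 106 ∈ (Z/253Z)^×, its order divides φ(253) = φ(11·23) = (11−1)·(23−1) = 10·22 = 220 = 2^2 · 5 · 11.
Divisors of 220: 1, 2, 4, 5, 10, 11, 20, 22, 44, 55, 110, 220.
Test each divisor d:
106^1 ≡ 106
106^2 ≡ 104
106^4 ≡ 190
106^5 ≡ 153
106^10 ≡ 133
106^11 ≡ 183
106^20 ≡ 232
106^22 ≡ 93
106^44 ≡ 47
106^55 ≡ 252
106^110 ≡ 1
Therefore the multiplicative order of 106 modulo 253 is 110.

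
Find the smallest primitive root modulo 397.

φ(397) = 397 − 1 = 396 = 2^2 · 3^2 · 11.
g is a primitive root iff g^(396/q) ≢ 1 (mod 397) for each prime q ∈ {2, 3, 11}.
g = 2: 2^198 ≡ 396; 2^132 ≡ 1 — hits 1, so not a primitive root.
g = 3: 3^198 ≡ 1 — hits 1, so not a primitive root.
g = 4: 4^198 ≡ 1 — hits 1, so not a primitive root.
g = 5: 5^198 ≡ 396; 5^132 ≡ 362; 5^36 ≡ 290 — none is 1, so 5 is a primitive root.
The smallest primitive root modulo 397 is 5.

5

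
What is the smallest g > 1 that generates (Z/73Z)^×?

5

φ(73) = 73 − 1 = 72 = 2^3 · 3^2.
Test candidates g = 2, 3, … against the prime factors q ∈ {2, 3} of φ(73): g is a generator iff g^(72/q) ≢ 1 for every such q.
g = 2: 2^36 ≡ 1 — hits 1, so not a primitive root.
g = 3: 3^36 ≡ 1 — hits 1, so not a primitive root.
g = 4: 4^36 ≡ 1 — hits 1, so not a primitive root.
g = 5: 5^36 ≡ 72; 5^24 ≡ 8 — none is 1, so 5 is a primitive root.
Hence the least primitive root of 73 is 5.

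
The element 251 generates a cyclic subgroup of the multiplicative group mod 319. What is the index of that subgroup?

2

The order of 251 must divide φ(319) = φ(11·29) = (11−1)·(29−1) = 10·28 = 280 = 2^3 · 5 · 7.
Divisors of 280: 1, 2, 4, 5, 7, 8, 10, 14, 20, 28, 35, 40, 56, 70, 140, 280.
Compute 251^d (mod 319) for the divisors d until we hit 1:
251^1 ≡ 251
251^2 ≡ 158
251^4 ≡ 82
251^5 ≡ 166
251^7 ≡ 70
251^8 ≡ 25
251^10 ≡ 122
251^14 ≡ 115
251^20 ≡ 210
251^28 ≡ 146
251^35 ≡ 12
251^40 ≡ 78
251^56 ≡ 262
251^70 ≡ 144
251^140 ≡ 1
The order of 251 is 140, so the subgroup it generates has 140 elements.
[(Z/319Z)^× : ⟨251⟩] = 280/140 = 2.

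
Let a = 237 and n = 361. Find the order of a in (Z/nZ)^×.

171

By Lagrange's theorem, ord_361(237) divides φ(361) = φ(19^2) = 19·(19−1) = 342 = 2 · 3^2 · 19.
Divisors of 342: 1, 2, 3, 6, 9, 18, 19, 38, 57, 114, 171, 342.
Compute 237^d (mod 361) for the divisors d until we hit 1:
237^1 ≡ 237
237^2 ≡ 214
237^3 ≡ 178
237^6 ≡ 277
237^9 ≡ 210
237^18 ≡ 58
237^19 ≡ 28
237^38 ≡ 62
237^57 ≡ 292
237^114 ≡ 68
237^171 ≡ 1
So ord_361(237) = 171.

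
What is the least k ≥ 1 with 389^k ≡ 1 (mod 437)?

By Lagrange's theorem, ord_437(389) divides φ(437) = φ(19·23) = (19−1)·(23−1) = 18·22 = 396 = 2^2 · 3^2 · 11.
Divisors of 396: 1, 2, 3, 4, 6, 9, 11, 12, 18, 22, 33, 36, 44, 66, 99, 132, 198, 396.
Compute 389^d (mod 437) for the divisors d until we hit 1:
389^1 ≡ 389 (mod 437)
389^2 ≡ 119 (mod 437)
389^3 ≡ 406 (mod 437)
389^4 ≡ 177 (mod 437)
389^6 ≡ 87 (mod 437)
389^9 ≡ 362 (mod 437)
389^11 ≡ 252 (mod 437)
389^12 ≡ 140 (mod 437)
389^18 ≡ 381 (mod 437)
389^22 ≡ 139 (mod 437)
389^33 ≡ 68 (mod 437)
389^36 ≡ 77 (mod 437)
389^44 ≡ 93 (mod 437)
389^66 ≡ 254 (mod 437)
389^99 ≡ 229 (mod 437)
389^132 ≡ 277 (mod 437)
389^198 ≡ 1 (mod 437) ✓
So ord_437(389) = 198.

198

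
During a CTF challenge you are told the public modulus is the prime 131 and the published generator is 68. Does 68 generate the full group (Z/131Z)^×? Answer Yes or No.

No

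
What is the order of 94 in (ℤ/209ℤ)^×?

By Lagrange's theorem, ord_209(94) divides φ(209) = φ(11·19) = (11−1)·(19−1) = 10·18 = 180 = 2^2 · 3^2 · 5.
Divisors of 180: 1, 2, 3, 4, 5, 6, 9, 10, 12, 15, 18, 20, 30, 36, 45, 60, 90, 180.
Check 94^d mod 209 for each divisor in increasing order:
94^1 ≡ 94 (mod 209)
94^2 ≡ 58 (mod 209)
94^3 ≡ 18 (mod 209)
94^4 ≡ 20 (mod 209)
94^5 ≡ 208 (mod 209)
94^6 ≡ 115 (mod 209)
94^9 ≡ 189 (mod 209)
94^10 ≡ 1 (mod 209) ✓
The smallest such exponent is 10, so the order of 94 is 10.

10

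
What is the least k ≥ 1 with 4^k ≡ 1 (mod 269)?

134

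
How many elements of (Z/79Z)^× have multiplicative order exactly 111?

φ(79) = 79 − 1 = 78 = 2 · 3 · 13.
(Z/79Z)^× is cyclic (|G| = 78); a cyclic group of order m has exactly φ(d) elements of each order d | m, and none otherwise.
Here 78 is not a multiple of 111, so there are no elements of order 111.

0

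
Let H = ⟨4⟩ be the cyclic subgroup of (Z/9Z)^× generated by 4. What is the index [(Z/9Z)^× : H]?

2

The order of 4 must divide φ(9) = φ(3^2) = 3·(3−1) = 6 = 2 · 3.
Divisors of 6: 1, 2, 3, 6.
Check 4^d mod 9 for each divisor in increasing order:
4^1 ≡ 4 (mod 9)
4^2 ≡ 7 (mod 9)
4^3 ≡ 1 (mod 9) ✓
Thus |⟨4⟩| = ord(4) = 3.
The index is φ(9) / ord(4) = 6 / 3 = 2.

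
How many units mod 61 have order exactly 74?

0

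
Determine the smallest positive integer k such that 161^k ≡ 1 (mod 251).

By Lagrange's theorem, ord_251(161) divides φ(251) = 251 − 1 = 250 = 2 · 5^3.
Divisors of 250: 1, 2, 5, 10, 25, 50, 125, 250.
Check 161^d mod 251 for each divisor in increasing order:
161^1 ≡ 161 (mod 251)
161^2 ≡ 68 (mod 251)
161^5 ≡ 249 (mod 251)
161^10 ≡ 4 (mod 251)
161^25 ≡ 219 (mod 251)
161^50 ≡ 20 (mod 251)
161^125 ≡ 1 (mod 251) ✓
The smallest such exponent is 125, so the order of 161 is 125.

125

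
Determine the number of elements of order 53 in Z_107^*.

φ(107) = 107 − 1 = 106 = 2 · 53.
(Z/107Z)^× is cyclic (|G| = 106); a cyclic group of order m has exactly φ(d) elements of each order d | m, and none otherwise.
53 | 106, and φ(53) = 53 − 1 = 52.

52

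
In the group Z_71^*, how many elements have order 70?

φ(71) = 71 − 1 = 70 = 2 · 5 · 7.
Since (Z/71Z)^× is cyclic of order 70, the number of elements of order d is φ(d) when d | 70 and 0 otherwise.
70 = 2 · 5 · 7 divides 70, and φ(70) = 24.

24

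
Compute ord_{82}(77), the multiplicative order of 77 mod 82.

ord(77) | φ(82) = φ(2)·φ(41) = 1·40 = 40 = 2^3 · 5.
Divisors of 40: 1, 2, 4, 5, 8, 10, 20, 40.
Evaluate successive powers at the divisors of 40:
77^1 ≡ 77 (mod 82)
77^2 ≡ 25 (mod 82)
77^4 ≡ 51 (mod 82)
77^5 ≡ 73 (mod 82)
77^8 ≡ 59 (mod 82)
77^10 ≡ 81 (mod 82)
77^20 ≡ 1 (mod 82) ✓
Therefore the multiplicative order of 77 modulo 82 is 20.

20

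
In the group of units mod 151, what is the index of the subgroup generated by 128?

10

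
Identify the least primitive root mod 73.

φ(73) = 73 − 1 = 72 = 2^3 · 3^2.
Test candidates g = 2, 3, … against the prime factors q ∈ {2, 3} of φ(73): g is a generator iff g^(72/q) ≢ 1 for every such q.
g = 2: 2^36 ≡ 1 — hits 1, so not a primitive root.
g = 3: 3^36 ≡ 1 — hits 1, so not a primitive root.
g = 4: 4^36 ≡ 1 — hits 1, so not a primitive root.
g = 5: 5^36 ≡ 72; 5^24 ≡ 8 — none is 1, so 5 is a primitive root.
So 5 is the smallest generator of (Z/73Z)^×.

5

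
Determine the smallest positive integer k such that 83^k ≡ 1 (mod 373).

93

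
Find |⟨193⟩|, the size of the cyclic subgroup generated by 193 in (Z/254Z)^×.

42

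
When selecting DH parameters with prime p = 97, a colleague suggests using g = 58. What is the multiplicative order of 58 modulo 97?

96

The order of 58 must divide φ(97) = 97 − 1 = 96 = 2^5 · 3.
Divisors of 96: 1, 2, 3, 4, 6, 8, 12, 16, 24, 32, 48, 96.
Evaluate successive powers at the divisors of 96:
58^1 ≡ 58
58^2 ≡ 66
58^3 ≡ 45
58^4 ≡ 88
58^6 ≡ 85
58^8 ≡ 81
58^12 ≡ 47
58^16 ≡ 62
58^24 ≡ 75
58^32 ≡ 61
58^48 ≡ 96
58^96 ≡ 1
So ord_97(58) = 96.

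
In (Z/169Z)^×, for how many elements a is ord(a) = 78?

24

φ(169) = φ(13^2) = 13·(13−1) = 156 = 2^2 · 3 · 13.
(Z/169Z)^× is cyclic (|G| = 156); a cyclic group of order m has exactly φ(d) elements of each order d | m, and none otherwise.
78 = 2 · 3 · 13 divides 156, and φ(78) = 24.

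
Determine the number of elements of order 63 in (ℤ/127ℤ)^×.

36

φ(127) = 127 − 1 = 126 = 2 · 3^2 · 7.
(Z/127Z)^× is cyclic (|G| = 126); a cyclic group of order m has exactly φ(d) elements of each order d | m, and none otherwise.
63 = 3^2 · 7 divides 126, and φ(63) = 36.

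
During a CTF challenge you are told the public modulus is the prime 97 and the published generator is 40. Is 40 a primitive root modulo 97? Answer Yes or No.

φ(97) = 97 − 1 = 96 = 2^5 · 3.
Test 40^(96/q) mod 97 for each prime factor q of 96:
40^48 ≡ 96 (mod 97)  [q = 2: ≢ 1 ✓]
40^32 ≡ 35 (mod 97)  [q = 3: ≢ 1 ✓]
None equal 1, so ord_97(40) = 96: 40 is a primitive root.

Yes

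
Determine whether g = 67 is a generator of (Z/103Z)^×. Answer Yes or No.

Yes

φ(103) = 103 − 1 = 102 = 2 · 3 · 17.
An element g generates (Z/103Z)^× iff g^(102/q) ≢ 1 (mod 103) for each prime q ∈ {2, 3, 17}.
67^51 ≡ 102 (mod 103)  [q = 2: ≢ 1 ✓]
67^34 ≡ 56 (mod 103)  [q = 3: ≢ 1 ✓]
67^6 ≡ 9 (mod 103)  [q = 17: ≢ 1 ✓]
Every test exponent gives a nontrivial residue, hence 67 generates the full group.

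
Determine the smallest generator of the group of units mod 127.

φ(127) = 127 − 1 = 126 = 2 · 3^2 · 7.
Test candidates g = 2, 3, … against the prime factors q ∈ {2, 3, 7} of φ(127): g is a generator iff g^(126/q) ≢ 1 for every such q.
g = 2: 2^63 ≡ 1 — hits 1, so not a primitive root.
g = 3: 3^63 ≡ 126; 3^42 ≡ 107; 3^18 ≡ 4 — none is 1, so 3 is a primitive root.
The smallest primitive root modulo 127 is 3.

3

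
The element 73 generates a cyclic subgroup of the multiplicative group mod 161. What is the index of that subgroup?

The order of 73 must divide φ(161) = φ(7·23) = (7−1)·(23−1) = 6·22 = 132 = 2^2 · 3 · 11.
Divisors of 132: 1, 2, 3, 4, 6, 11, 12, 22, 33, 44, 66, 132.
Test each divisor d:
73^1 ≡ 73
73^2 ≡ 16
73^3 ≡ 41
73^4 ≡ 95
73^6 ≡ 71
73^11 ≡ 47
73^12 ≡ 50
73^22 ≡ 116
73^33 ≡ 139
73^44 ≡ 93
73^66 ≡ 1
So ord_161(73) = 66, hence |⟨73⟩| = 66.
Index = |(Z/161Z)^×| / |⟨73⟩| = 132 / 66 = 2.

2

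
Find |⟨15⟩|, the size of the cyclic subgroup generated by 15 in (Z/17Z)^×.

The order of 15 must divide φ(17) = 17 − 1 = 16 = 2^4.
Divisors of 16: 1, 2, 4, 8, 16.
Evaluate successive powers at the divisors of 16:
15^1 ≡ 15 (mod 17)
15^2 ≡ 4 (mod 17)
15^4 ≡ 16 (mod 17)
15^8 ≡ 1 (mod 17) ✓
So ord_17(15) = 8.

8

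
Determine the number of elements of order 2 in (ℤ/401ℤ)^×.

φ(401) = 401 − 1 = 400 = 2^4 · 5^2.
In a cyclic group of order 400, there are φ(d) elements of order d for each divisor d of 400, and zero for non-divisors.
2 | 400, and φ(2) = 2 − 1 = 1.

1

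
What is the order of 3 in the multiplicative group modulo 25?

20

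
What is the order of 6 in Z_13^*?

12

By Lagrange's theorem, ord_13(6) divides φ(13) = 13 − 1 = 12 = 2^2 · 3.
Divisors of 12: 1, 2, 3, 4, 6, 12.
Compute 6^d (mod 13) for the divisors d until we hit 1:
6^1 ≡ 6
6^2 ≡ 10
6^3 ≡ 8
6^4 ≡ 9
6^6 ≡ 12
6^12 ≡ 1
So ord_13(6) = 12.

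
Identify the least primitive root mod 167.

5

φ(167) = 167 − 1 = 166 = 2 · 83.
g is a primitive root iff g^(166/q) ≢ 1 (mod 167) for each prime q ∈ {2, 83}.
g = 2: 2^83 ≡ 1 — hits 1, so not a primitive root.
g = 3: 3^83 ≡ 1 — hits 1, so not a primitive root.
g = 4: 4^83 ≡ 1 — hits 1, so not a primitive root.
g = 5: 5^83 ≡ 166; 5^2 ≡ 25 — none is 1, so 5 is a primitive root.
So 5 is the smallest generator of (Z/167Z)^×.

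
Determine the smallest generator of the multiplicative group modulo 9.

φ(9) = φ(3^2) = 3·(3−1) = 6 = 2 · 3.
g is a primitive root iff g^(6/q) ≢ 1 (mod 9) for each prime q ∈ {2, 3}.
g = 2: 2^3 ≡ 8; 2^2 ≡ 4 — none is 1, so 2 is a primitive root.
Hence the least primitive root of 9 is 2.

2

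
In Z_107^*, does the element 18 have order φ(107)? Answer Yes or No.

Yes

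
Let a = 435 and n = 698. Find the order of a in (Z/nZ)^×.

ord(435) | φ(698) = φ(2)·φ(349) = 1·348 = 348 = 2^2 · 3 · 29.
Divisors of 348: 1, 2, 3, 4, 6, 12, 29, 58, 87, 116, 174, 348.
Evaluate successive powers at the divisors of 348:
435^1 ≡ 435 (mod 698)
435^2 ≡ 67 (mod 698)
435^3 ≡ 527 (mod 698)
435^4 ≡ 301 (mod 698)
435^6 ≡ 623 (mod 698)
435^12 ≡ 41 (mod 698)
435^29 ≡ 697 (mod 698)
435^58 ≡ 1 (mod 698) ✓
Therefore the multiplicative order of 435 modulo 698 is 58.

58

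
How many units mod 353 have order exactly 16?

φ(353) = 353 − 1 = 352 = 2^5 · 11.
Since (Z/353Z)^× is cyclic of order 352, the number of elements of order d is φ(d) when d | 352 and 0 otherwise.
16 = 2^4 divides 352, and φ(16) = 8.

8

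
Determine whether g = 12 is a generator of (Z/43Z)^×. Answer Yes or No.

Yes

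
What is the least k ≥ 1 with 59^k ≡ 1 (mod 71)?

70

The order of 59 must divide φ(71) = 71 − 1 = 70 = 2 · 5 · 7.
Divisors of 70: 1, 2, 5, 7, 10, 14, 35, 70.
Test each divisor d:
59^1 ≡ 59 (mod 71)
59^2 ≡ 2 (mod 71)
59^5 ≡ 23 (mod 71)
59^7 ≡ 46 (mod 71)
59^10 ≡ 32 (mod 71)
59^14 ≡ 57 (mod 71)
59^35 ≡ 70 (mod 71)
59^70 ≡ 1 (mod 71) ✓
Hence ord(59) = 70.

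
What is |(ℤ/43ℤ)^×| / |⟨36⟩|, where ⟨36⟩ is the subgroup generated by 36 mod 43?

14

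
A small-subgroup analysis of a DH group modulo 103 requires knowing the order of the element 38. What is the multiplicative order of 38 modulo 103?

51

By Lagrange's theorem, ord_103(38) divides φ(103) = 103 − 1 = 102 = 2 · 3 · 17.
Divisors of 102: 1, 2, 3, 6, 17, 34, 51, 102.
Test each divisor d:
38^1 ≡ 38
38^2 ≡ 2
38^3 ≡ 76
38^6 ≡ 8
38^17 ≡ 46
38^34 ≡ 56
38^51 ≡ 1
So ord_103(38) = 51.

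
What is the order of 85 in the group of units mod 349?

Since 85 ∈ (Z/349Z)^×, its order divides φ(349) = 349 − 1 = 348 = 2^2 · 3 · 29.
Divisors of 348: 1, 2, 3, 4, 6, 12, 29, 58, 87, 116, 174, 348.
Check 85^d mod 349 for each divisor in increasing order:
85^1 ≡ 85 (mod 349)
85^2 ≡ 245 (mod 349)
85^3 ≡ 234 (mod 349)
85^4 ≡ 346 (mod 349)
85^6 ≡ 312 (mod 349)
85^12 ≡ 322 (mod 349)
85^29 ≡ 122 (mod 349)
85^58 ≡ 226 (mod 349)
85^87 ≡ 1 (mod 349) ✓
The smallest such exponent is 87, so the order of 85 is 87.

87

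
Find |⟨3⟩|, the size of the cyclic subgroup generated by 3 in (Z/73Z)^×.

Since 3 ∈ (Z/73Z)^×, its order divides φ(73) = 73 − 1 = 72 = 2^3 · 3^2.
Divisors of 72: 1, 2, 3, 4, 6, 8, 9, 12, 18, 24, 36, 72.
Test each divisor d:
3^1 ≡ 3
3^2 ≡ 9
3^3 ≡ 27
3^4 ≡ 8
3^6 ≡ 72
3^8 ≡ 64
3^9 ≡ 46
3^12 ≡ 1
Hence ord(3) = 12.

12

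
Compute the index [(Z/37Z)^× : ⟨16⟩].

ord(16) | φ(37) = 37 − 1 = 36 = 2^2 · 3^2.
Divisors of 36: 1, 2, 3, 4, 6, 9, 12, 18, 36.
Check 16^d mod 37 for each divisor in increasing order:
16^1 ≡ 16 (mod 37)
16^2 ≡ 34 (mod 37)
16^3 ≡ 26 (mod 37)
16^4 ≡ 9 (mod 37)
16^6 ≡ 10 (mod 37)
16^9 ≡ 1 (mod 37) ✓
Thus |⟨16⟩| = ord(16) = 9.
Index = |(Z/37Z)^×| / |⟨16⟩| = 36 / 9 = 4.

4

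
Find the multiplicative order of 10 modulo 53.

13

By Lagrange's theorem, ord_53(10) divides φ(53) = 53 − 1 = 52 = 2^2 · 13.
Divisors of 52: 1, 2, 4, 13, 26, 52.
Check 10^d mod 53 for each divisor in increasing order:
10^1 ≡ 10 (mod 53)
10^2 ≡ 47 (mod 53)
10^4 ≡ 36 (mod 53)
10^13 ≡ 1 (mod 53) ✓
The smallest such exponent is 13, so the order of 10 is 13.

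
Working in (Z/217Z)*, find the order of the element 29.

10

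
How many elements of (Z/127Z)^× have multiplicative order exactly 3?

2

φ(127) = 127 − 1 = 126 = 2 · 3^2 · 7.
(Z/127Z)^× is cyclic (|G| = 126); a cyclic group of order m has exactly φ(d) elements of each order d | m, and none otherwise.
3 | 126, and φ(3) = 3 − 1 = 2.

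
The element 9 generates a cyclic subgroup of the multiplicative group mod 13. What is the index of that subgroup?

By Lagrange's theorem, ord_13(9) divides φ(13) = 13 − 1 = 12 = 2^2 · 3.
Divisors of 12: 1, 2, 3, 4, 6, 12.
Test each divisor d:
9^1 ≡ 9
9^2 ≡ 3
9^3 ≡ 1
The order of 9 is 3, so the subgroup it generates has 3 elements.
Index = |(Z/13Z)^×| / |⟨9⟩| = 12 / 3 = 4.

4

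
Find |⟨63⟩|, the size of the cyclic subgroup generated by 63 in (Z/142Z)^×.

70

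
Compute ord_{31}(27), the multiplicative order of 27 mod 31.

10

By Lagrange's theorem, ord_31(27) divides φ(31) = 31 − 1 = 30 = 2 · 3 · 5.
Divisors of 30: 1, 2, 3, 5, 6, 10, 15, 30.
Test each divisor d:
27^1 ≡ 27 (mod 31)
27^2 ≡ 16 (mod 31)
27^3 ≡ 29 (mod 31)
27^5 ≡ 30 (mod 31)
27^6 ≡ 4 (mod 31)
27^10 ≡ 1 (mod 31) ✓
Hence ord(27) = 10.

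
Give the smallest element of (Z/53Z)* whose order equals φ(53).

φ(53) = 53 − 1 = 52 = 2^2 · 13.
g is a primitive root iff g^(52/q) ≢ 1 (mod 53) for each prime q ∈ {2, 13}.
g = 2: 2^26 ≡ 52; 2^4 ≡ 16 — none is 1, so 2 is a primitive root.
So 2 is the smallest generator of (Z/53Z)^×.

2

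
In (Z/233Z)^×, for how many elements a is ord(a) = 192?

0

φ(233) = 233 − 1 = 232 = 2^3 · 29.
In a cyclic group of order 232, there are φ(d) elements of order d for each divisor d of 232, and zero for non-divisors.
192 does not divide 232, so no element of (Z/233Z)^× has order 192.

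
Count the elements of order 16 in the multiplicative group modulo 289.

8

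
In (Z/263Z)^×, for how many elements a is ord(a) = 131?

130

φ(263) = 263 − 1 = 262 = 2 · 131.
Since (Z/263Z)^× is cyclic of order 262, the number of elements of order d is φ(d) when d | 262 and 0 otherwise.
131 | 262, and φ(131) = 131 − 1 = 130.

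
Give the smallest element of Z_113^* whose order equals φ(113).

3

φ(113) = 113 − 1 = 112 = 2^4 · 7.
g is a primitive root iff g^(112/q) ≢ 1 (mod 113) for each prime q ∈ {2, 7}.
g = 2: 2^56 ≡ 1 — hits 1, so not a primitive root.
g = 3: 3^56 ≡ 112; 3^16 ≡ 49 — none is 1, so 3 is a primitive root.
So 3 is the smallest generator of (Z/113Z)^×.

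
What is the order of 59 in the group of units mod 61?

The order of 59 must divide φ(61) = 61 − 1 = 60 = 2^2 · 3 · 5.
Divisors of 60: 1, 2, 3, 4, 5, 6, 10, 12, 15, 20, 30, 60.
Evaluate successive powers at the divisors of 60:
59^1 ≡ 59 (mod 61)
59^2 ≡ 4 (mod 61)
59^3 ≡ 53 (mod 61)
59^4 ≡ 16 (mod 61)
59^5 ≡ 29 (mod 61)
59^6 ≡ 3 (mod 61)
59^10 ≡ 48 (mod 61)
59^12 ≡ 9 (mod 61)
59^15 ≡ 50 (mod 61)
59^20 ≡ 47 (mod 61)
59^30 ≡ 60 (mod 61)
59^60 ≡ 1 (mod 61) ✓
The smallest such exponent is 60, so the order of 59 is 60.

60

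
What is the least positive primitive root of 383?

φ(383) = 383 − 1 = 382 = 2 · 191.
g is a primitive root iff g^(382/q) ≢ 1 (mod 383) for each prime q ∈ {2, 191}.
g = 2: 2^191 ≡ 1 — hits 1, so not a primitive root.
g = 3: 3^191 ≡ 1 — hits 1, so not a primitive root.
g = 4: 4^191 ≡ 1 — hits 1, so not a primitive root.
g = 5: 5^191 ≡ 382; 5^2 ≡ 25 — none is 1, so 5 is a primitive root.
So 5 is the smallest generator of (Z/383Z)^×.

5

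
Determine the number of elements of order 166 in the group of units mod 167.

82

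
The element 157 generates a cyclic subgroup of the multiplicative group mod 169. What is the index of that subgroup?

By Lagrange's theorem, ord_169(157) divides φ(169) = φ(13^2) = 13·(13−1) = 156 = 2^2 · 3 · 13.
Divisors of 156: 1, 2, 3, 4, 6, 12, 13, 26, 39, 52, 78, 156.
Compute 157^d (mod 169) for the divisors d until we hit 1:
157^1 ≡ 157 (mod 169)
157^2 ≡ 144 (mod 169)
157^3 ≡ 131 (mod 169)
157^4 ≡ 118 (mod 169)
157^6 ≡ 92 (mod 169)
157^12 ≡ 14 (mod 169)
157^13 ≡ 1 (mod 169) ✓
Thus |⟨157⟩| = ord(157) = 13.
Index = |(Z/169Z)^×| / |⟨157⟩| = 156 / 13 = 12.

12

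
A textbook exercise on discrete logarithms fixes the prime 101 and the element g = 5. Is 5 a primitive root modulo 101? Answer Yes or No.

φ(101) = 101 − 1 = 100 = 2^2 · 5^2.
5 is a primitive root mod 101 iff 5^(φ(101)/q) ≢ 1 for every prime q | φ(101), i.e. q ∈ {2, 5}.
5^50 ≡ 1 (mod 101)  [q = 2: ≡ 1 ✗]
5^20 ≡ 84 (mod 101)  [q = 5: ≢ 1 ✓]
5^50 ≡ 1 shows ord(5) | 50, strictly less than φ(101); not a primitive root.

No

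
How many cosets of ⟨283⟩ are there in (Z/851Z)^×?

2

The order of 283 must divide φ(851) = φ(23·37) = (23−1)·(37−1) = 22·36 = 792 = 2^3 · 3^2 · 11.
Divisors of 792: 1, 2, 3, 4, 6, 8, 9, 11, 12, 18, 22, 24, 33, 36, 44, 66, 72, 88, 99, 132, 198, 264, 396, 792.
Evaluate successive powers at the divisors of 792:
283^1 ≡ 283
283^2 ≡ 95
283^3 ≡ 504
283^4 ≡ 515
283^6 ≡ 418
283^8 ≡ 564
283^9 ≡ 475
283^11 ≡ 22
283^12 ≡ 269
283^18 ≡ 110
283^22 ≡ 484
283^24 ≡ 26
283^33 ≡ 436
283^36 ≡ 186
283^44 ≡ 231
283^66 ≡ 323
283^72 ≡ 556
283^88 ≡ 599
283^99 ≡ 413
283^132 ≡ 507
283^198 ≡ 369
283^264 ≡ 47
283^396 ≡ 1
So ord_851(283) = 396, hence |⟨283⟩| = 396.
The index is φ(851) / ord(283) = 792 / 396 = 2.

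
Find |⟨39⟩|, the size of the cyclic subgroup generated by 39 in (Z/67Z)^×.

By Lagrange's theorem, ord_67(39) divides φ(67) = 67 − 1 = 66 = 2 · 3 · 11.
Divisors of 66: 1, 2, 3, 6, 11, 22, 33, 66.
Test each divisor d:
39^1 ≡ 39
39^2 ≡ 47
39^3 ≡ 24
39^6 ≡ 40
39^11 ≡ 29
39^22 ≡ 37
39^33 ≡ 1
So ord_67(39) = 33.

33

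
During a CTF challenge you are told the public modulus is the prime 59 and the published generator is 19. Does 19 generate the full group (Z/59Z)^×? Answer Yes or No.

No

φ(59) = 59 − 1 = 58 = 2 · 29.
An element g generates (Z/59Z)^× iff g^(58/q) ≢ 1 (mod 59) for each prime q ∈ {2, 29}.
19^29 ≡ 1 (mod 59)  [q = 2: ≡ 1 ✗]
19^2 ≡ 7 (mod 59)  [q = 29: ≢ 1 ✓]
The check at q = 2 fails, so 19 generates a proper subgroup.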